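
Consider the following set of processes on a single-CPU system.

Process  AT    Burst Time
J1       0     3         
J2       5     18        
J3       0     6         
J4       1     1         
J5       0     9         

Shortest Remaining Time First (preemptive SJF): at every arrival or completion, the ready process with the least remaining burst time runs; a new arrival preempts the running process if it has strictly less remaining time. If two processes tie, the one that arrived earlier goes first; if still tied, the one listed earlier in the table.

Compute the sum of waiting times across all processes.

29

Timeline: | J1 0-1 | J4 1-2 | J1 2-4 | J3 4-10 | J5 10-19 | J2 19-37 |
Completion: J1=4  J2=37  J3=10  J4=2  J5=19
Turnaround (C−A): J1=4  J2=32  J3=10  J4=1  J5=19
Waiting = turnaround − burst: J1=1, J2=14, J3=4, J4=0, J5=10
Total waiting = 1 + 14 + 4 + 0 + 10 = 29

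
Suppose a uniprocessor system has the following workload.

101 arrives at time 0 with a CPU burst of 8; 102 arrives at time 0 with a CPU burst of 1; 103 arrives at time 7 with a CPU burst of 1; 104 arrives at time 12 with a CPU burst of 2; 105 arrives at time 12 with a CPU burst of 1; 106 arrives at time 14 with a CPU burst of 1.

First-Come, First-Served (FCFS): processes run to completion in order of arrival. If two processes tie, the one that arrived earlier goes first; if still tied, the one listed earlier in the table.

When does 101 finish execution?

Gantt: | 101 0-8 | 102 8-9 | 103 9-10 | idle 10-12 | 104 12-14 | 105 14-15 | 106 15-16 |
Completion: 101=8  102=9  103=10  104=14  105=15  106=16

8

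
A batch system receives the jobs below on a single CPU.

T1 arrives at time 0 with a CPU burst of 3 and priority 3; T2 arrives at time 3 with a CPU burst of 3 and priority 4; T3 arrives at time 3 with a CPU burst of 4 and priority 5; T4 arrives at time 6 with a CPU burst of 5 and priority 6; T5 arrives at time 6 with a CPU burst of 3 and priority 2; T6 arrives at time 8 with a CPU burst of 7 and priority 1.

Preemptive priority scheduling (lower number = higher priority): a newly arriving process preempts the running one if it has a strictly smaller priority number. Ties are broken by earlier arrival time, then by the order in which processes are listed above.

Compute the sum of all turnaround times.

Schedule: | T1 0-3 | T2 3-6 | T5 6-8 | T6 8-15 | T5 15-16 | T3 16-20 | T4 20-25 |
Completion: T1=3  T2=6  T3=20  T4=25  T5=16  T6=15
Turnaround = completion − arrival: T1=3, T2=3, T3=17, T4=19, T5=10, T6=7
Total turnaround = 3 + 3 + 17 + 19 + 10 + 7 = 59

59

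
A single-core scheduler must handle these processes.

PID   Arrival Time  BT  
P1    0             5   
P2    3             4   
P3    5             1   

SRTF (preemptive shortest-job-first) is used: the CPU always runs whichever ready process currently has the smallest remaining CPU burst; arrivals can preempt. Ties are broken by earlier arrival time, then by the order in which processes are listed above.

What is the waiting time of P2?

3

Timeline: | P1 0-5 | P3 5-6 | P2 6-10 |
Completion: P1=5  P2=10  P3=6
Turnaround (C−A): P1=5  P2=7  P3=1
Waiting(P2) = turnaround − burst = 7 − 4 = 3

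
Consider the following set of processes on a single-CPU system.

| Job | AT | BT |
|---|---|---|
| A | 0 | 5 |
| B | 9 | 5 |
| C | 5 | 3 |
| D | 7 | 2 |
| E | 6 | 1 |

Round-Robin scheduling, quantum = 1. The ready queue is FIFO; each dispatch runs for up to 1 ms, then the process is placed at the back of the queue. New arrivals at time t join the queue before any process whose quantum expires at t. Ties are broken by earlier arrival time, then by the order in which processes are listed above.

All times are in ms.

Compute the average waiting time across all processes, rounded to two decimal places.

Gantt: | A 0-5 | C 5-6 | E 6-7 | C 7-8 | D 8-9 | C 9-10 | B 10-11 | D 11-12 | B 12-16 |
Completion: A=5  B=16  C=10  D=12  E=7
Waiting times: A=0, B=2, C=2, D=3, E=0
Average waiting = (0+2+2+3+0) / 5 = 7/5 = 1.40

1.40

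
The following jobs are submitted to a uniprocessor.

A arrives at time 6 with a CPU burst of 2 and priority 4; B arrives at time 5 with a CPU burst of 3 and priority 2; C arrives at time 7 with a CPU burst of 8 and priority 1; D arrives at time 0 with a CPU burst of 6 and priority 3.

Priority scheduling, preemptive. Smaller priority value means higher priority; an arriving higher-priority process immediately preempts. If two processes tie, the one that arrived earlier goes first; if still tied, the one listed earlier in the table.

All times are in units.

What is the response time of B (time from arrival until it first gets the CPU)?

Timeline: | D 0-5 | B 5-7 | C 7-15 | B 15-16 | D 16-17 | A 17-19 |
Completion: A=19  B=16  C=15  D=17
Response(B) = first start − arrival = 5 − 5 = 0

0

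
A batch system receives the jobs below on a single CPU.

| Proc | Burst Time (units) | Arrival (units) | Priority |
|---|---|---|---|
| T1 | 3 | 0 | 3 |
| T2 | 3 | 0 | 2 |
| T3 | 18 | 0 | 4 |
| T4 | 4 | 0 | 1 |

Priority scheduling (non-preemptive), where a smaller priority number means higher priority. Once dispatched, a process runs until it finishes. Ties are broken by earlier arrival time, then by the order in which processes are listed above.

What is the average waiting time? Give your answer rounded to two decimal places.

5.25

Timeline: | T4 0-4 | T2 4-7 | T1 7-10 | T3 10-28 |
Completion: T1=10  T2=7  T3=28  T4=4
Waiting times: T1=7, T2=4, T3=10, T4=0
Average waiting = (7+4+10+0) / 4 = 21/4 = 5.25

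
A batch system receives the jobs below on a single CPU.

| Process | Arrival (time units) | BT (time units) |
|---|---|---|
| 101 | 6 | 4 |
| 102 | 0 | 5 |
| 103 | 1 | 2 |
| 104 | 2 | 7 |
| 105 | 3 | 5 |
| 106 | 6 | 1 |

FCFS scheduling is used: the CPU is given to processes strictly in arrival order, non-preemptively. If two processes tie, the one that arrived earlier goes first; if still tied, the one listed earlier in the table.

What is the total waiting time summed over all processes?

50

Timeline: | 102 0-5 | 103 5-7 | 104 7-14 | 105 14-19 | 101 19-23 | 106 23-24 |
Completion: 101=23  102=5  103=7  104=14  105=19  106=24
Turnaround (C−A): 101=17  102=5  103=6  104=12  105=16  106=18
Waiting = turnaround − burst: 101=13, 102=0, 103=4, 104=5, 105=11, 106=17
Total waiting = 13 + 0 + 4 + 5 + 11 + 17 = 50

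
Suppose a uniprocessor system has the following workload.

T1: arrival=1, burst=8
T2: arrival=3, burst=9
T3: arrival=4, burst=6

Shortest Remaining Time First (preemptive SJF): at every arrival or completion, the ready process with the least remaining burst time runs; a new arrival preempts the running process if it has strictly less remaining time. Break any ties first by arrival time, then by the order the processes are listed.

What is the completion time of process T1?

Timeline: | idle 0-1 | T1 1-9 | T3 9-15 | T2 15-24 |
Completion: T1=9  T2=24  T3=15

9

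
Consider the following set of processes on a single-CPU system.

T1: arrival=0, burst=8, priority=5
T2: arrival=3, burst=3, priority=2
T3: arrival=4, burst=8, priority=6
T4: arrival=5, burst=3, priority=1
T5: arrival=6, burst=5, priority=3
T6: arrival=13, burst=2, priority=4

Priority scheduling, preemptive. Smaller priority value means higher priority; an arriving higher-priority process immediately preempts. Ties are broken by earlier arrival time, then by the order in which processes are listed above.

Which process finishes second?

Gantt: | T1 0-3 | T2 3-5 | T4 5-8 | T2 8-9 | T5 9-14 | T6 14-16 | T1 16-21 | T3 21-29 |
Completion: T1=21  T2=9  T3=29  T4=8  T5=14  T6=16
Turnaround (C−A): T1=21  T2=6  T3=25  T4=3  T5=8  T6=3
Finish order: T4 → T2 → T5 → T6 → T1 → T3

T2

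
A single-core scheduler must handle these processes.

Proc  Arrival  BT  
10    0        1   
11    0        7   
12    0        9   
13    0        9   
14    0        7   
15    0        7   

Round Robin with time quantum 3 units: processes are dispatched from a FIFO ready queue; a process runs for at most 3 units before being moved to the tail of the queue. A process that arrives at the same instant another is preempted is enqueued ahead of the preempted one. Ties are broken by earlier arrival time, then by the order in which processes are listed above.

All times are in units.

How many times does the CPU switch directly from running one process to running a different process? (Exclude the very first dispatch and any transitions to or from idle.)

Gantt: | 10 0-1 | 11 1-4 | 12 4-7 | 13 7-10 | 14 10-13 | 15 13-16 | 11 16-19 | 12 19-22 | 13 22-25 | 14 25-28 | 15 28-31 | 11 31-32 | 12 32-35 | 13 35-38 | 14 38-39 | 15 39-40 |
Completion: 10=1  11=32  12=35  13=38  14=39  15=40
Turnaround (C−A): 10=1  11=32  12=35  13=38  14=39  15=40

15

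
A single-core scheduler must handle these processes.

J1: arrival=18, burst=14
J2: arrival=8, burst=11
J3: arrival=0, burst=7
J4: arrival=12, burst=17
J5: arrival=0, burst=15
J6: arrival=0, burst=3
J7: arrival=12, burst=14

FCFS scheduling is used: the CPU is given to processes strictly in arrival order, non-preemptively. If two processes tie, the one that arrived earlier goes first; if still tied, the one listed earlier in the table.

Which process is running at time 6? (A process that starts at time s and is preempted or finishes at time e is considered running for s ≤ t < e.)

Timeline: | J3 0-7 | J5 7-22 | J6 22-25 | J2 25-36 | J4 36-53 | J7 53-67 | J1 67-81 |
Completion: J1=81  J2=36  J3=7  J4=53  J5=22  J6=25  J7=67
Turnaround (C−A): J1=63  J2=28  J3=7  J4=41  J5=22  J6=25  J7=55

J3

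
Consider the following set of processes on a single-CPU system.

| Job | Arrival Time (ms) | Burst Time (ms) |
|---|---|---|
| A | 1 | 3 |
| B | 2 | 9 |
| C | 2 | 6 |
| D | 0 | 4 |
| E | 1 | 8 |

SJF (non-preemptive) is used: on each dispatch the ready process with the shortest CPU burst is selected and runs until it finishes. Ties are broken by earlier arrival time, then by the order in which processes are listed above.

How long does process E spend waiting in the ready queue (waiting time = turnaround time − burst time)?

12

Timeline: | D 0-4 | A 4-7 | C 7-13 | E 13-21 | B 21-30 |
Completion: A=7  B=30  C=13  D=4  E=21
Waiting(E) = turnaround − burst = 20 − 8 = 12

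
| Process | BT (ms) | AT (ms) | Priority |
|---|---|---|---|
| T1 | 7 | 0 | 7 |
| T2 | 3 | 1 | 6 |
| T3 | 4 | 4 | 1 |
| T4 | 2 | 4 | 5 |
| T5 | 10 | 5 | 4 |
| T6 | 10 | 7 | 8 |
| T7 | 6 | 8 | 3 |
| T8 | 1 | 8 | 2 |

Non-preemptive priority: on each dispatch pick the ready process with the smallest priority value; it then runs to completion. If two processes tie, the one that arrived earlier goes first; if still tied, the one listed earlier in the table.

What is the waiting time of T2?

29

Gantt: | T1 0-7 | T3 7-11 | T8 11-12 | T7 12-18 | T5 18-28 | T4 28-30 | T2 30-33 | T6 33-43 |
Completion: T1=7  T2=33  T3=11  T4=30  T5=28  T6=43  T7=18  T8=12
Waiting(T2) = turnaround − burst = 32 − 3 = 29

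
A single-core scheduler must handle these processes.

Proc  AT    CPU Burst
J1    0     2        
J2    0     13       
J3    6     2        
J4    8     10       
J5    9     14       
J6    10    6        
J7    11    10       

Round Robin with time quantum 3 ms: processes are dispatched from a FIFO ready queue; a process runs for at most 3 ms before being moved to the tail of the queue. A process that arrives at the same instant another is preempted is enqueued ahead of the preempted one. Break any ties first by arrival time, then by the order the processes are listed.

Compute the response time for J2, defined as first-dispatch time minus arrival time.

2

Schedule: | J1 0-2 | J2 2-8 | J3 8-10 | J4 10-13 | J2 13-16 | J5 16-19 | J6 19-22 | J7 22-25 | J4 25-28 | J2 28-31 | J5 31-34 | J6 34-37 | J7 37-40 | J4 40-43 | J2 43-44 | J5 44-47 | J7 47-50 | J4 50-51 | J5 51-54 | J7 54-55 | J5 55-57 |
Completion: J1=2  J2=44  J3=10  J4=51  J5=57  J6=37  J7=55
Turnaround (C−A): J1=2  J2=44  J3=4  J4=43  J5=48  J6=27  J7=44
Response(J2) = first start − arrival = 2 − 0 = 2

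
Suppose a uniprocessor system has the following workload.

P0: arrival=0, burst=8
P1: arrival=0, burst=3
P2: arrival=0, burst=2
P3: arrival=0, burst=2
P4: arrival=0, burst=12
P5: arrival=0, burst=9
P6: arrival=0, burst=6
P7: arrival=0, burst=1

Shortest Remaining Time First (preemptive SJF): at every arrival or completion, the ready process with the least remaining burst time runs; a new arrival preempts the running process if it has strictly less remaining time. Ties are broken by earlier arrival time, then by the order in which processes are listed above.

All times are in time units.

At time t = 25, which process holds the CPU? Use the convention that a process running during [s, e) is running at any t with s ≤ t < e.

Schedule: | P7 0-1 | P2 1-3 | P3 3-5 | P1 5-8 | P6 8-14 | P0 14-22 | P5 22-31 | P4 31-43 |
Completion: P0=22  P1=8  P2=3  P3=5  P4=43  P5=31  P6=14  P7=1
Turnaround (C−A): P0=22  P1=8  P2=3  P3=5  P4=43  P5=31  P6=14  P7=1

P5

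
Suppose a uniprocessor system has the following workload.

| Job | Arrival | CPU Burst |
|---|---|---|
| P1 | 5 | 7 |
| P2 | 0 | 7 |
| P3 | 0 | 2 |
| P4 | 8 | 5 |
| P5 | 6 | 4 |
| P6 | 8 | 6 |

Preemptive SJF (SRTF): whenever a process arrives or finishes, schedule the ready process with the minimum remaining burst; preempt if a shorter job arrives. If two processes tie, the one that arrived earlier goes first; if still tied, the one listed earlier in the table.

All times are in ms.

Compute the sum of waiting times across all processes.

39

Schedule: | P3 0-2 | P2 2-9 | P5 9-13 | P4 13-18 | P6 18-24 | P1 24-31 |
Completion: P1=31  P2=9  P3=2  P4=18  P5=13  P6=24
Turnaround (C−A): P1=26  P2=9  P3=2  P4=10  P5=7  P6=16
Waiting = turnaround − burst: P1=19, P2=2, P3=0, P4=5, P5=3, P6=10
Total waiting = 19 + 2 + 0 + 5 + 3 + 10 = 39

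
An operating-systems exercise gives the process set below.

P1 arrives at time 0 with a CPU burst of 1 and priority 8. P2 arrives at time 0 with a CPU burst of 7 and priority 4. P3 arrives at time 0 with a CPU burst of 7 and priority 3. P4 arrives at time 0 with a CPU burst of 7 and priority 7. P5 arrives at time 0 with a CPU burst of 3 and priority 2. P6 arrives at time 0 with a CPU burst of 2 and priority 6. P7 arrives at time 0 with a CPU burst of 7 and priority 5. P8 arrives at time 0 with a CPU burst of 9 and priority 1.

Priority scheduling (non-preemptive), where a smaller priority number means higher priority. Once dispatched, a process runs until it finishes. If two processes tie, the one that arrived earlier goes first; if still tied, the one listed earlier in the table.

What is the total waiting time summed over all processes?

Gantt: | P8 0-9 | P5 9-12 | P3 12-19 | P2 19-26 | P7 26-33 | P6 33-35 | P4 35-42 | P1 42-43 |
Completion: P1=43  P2=26  P3=19  P4=42  P5=12  P6=35  P7=33  P8=9
Turnaround (C−A): P1=43  P2=26  P3=19  P4=42  P5=12  P6=35  P7=33  P8=9
Waiting = turnaround − burst: P1=42, P2=19, P3=12, P4=35, P5=9, P6=33, P7=26, P8=0
Total waiting = 42 + 19 + 12 + 35 + 9 + 33 + 26 + 0 = 176

176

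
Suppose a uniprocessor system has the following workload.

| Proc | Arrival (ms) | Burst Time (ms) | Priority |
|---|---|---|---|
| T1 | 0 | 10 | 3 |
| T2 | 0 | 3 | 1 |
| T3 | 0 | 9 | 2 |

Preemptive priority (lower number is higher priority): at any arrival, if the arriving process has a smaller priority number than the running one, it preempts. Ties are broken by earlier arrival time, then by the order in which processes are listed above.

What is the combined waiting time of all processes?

Timeline: | T2 0-3 | T3 3-12 | T1 12-22 |
Completion: T1=22  T2=3  T3=12
Waiting = turnaround − burst: T1=12, T2=0, T3=3
Total waiting = 12 + 0 + 3 = 15

15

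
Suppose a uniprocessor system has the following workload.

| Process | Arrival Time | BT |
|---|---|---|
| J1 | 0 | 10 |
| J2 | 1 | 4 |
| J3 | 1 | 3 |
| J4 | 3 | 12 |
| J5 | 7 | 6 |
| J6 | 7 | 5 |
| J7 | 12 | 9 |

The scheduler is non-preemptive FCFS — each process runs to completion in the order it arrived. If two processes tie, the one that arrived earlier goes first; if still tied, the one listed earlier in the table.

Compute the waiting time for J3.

13

Schedule: | J1 0-10 | J2 10-14 | J3 14-17 | J4 17-29 | J5 29-35 | J6 35-40 | J7 40-49 |
Completion: J1=10  J2=14  J3=17  J4=29  J5=35  J6=40  J7=49
Turnaround (C−A): J1=10  J2=13  J3=16  J4=26  J5=28  J6=33  J7=37
Waiting(J3) = turnaround − burst = 16 − 3 = 13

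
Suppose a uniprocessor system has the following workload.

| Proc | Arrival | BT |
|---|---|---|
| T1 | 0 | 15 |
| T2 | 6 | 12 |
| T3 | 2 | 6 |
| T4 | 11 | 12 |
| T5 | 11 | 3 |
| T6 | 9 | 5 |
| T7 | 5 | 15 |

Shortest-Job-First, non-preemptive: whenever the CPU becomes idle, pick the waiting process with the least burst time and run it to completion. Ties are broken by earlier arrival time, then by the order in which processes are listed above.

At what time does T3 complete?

Schedule: | T1 0-15 | T5 15-18 | T6 18-23 | T3 23-29 | T2 29-41 | T4 41-53 | T7 53-68 |
Completion: T1=15  T2=41  T3=29  T4=53  T5=18  T6=23  T7=68

29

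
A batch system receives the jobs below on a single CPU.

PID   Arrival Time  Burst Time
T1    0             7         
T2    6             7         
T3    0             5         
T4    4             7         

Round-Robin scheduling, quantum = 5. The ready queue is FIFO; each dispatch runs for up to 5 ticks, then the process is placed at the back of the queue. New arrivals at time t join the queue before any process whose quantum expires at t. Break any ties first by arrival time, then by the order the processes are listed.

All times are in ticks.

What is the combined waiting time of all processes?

41

Timeline: | T1 0-5 | T3 5-10 | T4 10-15 | T1 15-17 | T2 17-22 | T4 22-24 | T2 24-26 |
Completion: T1=17  T2=26  T3=10  T4=24
Turnaround (C−A): T1=17  T2=20  T3=10  T4=20
Waiting = turnaround − burst: T1=10, T2=13, T3=5, T4=13
Total waiting = 10 + 13 + 5 + 13 = 41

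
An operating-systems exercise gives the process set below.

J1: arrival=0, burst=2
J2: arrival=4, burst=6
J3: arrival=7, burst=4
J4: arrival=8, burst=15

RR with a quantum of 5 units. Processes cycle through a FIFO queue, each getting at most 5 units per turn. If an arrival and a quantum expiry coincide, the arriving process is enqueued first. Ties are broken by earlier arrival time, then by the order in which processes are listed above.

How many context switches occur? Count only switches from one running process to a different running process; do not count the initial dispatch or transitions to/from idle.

Timeline: | J1 0-2 | idle 2-4 | J2 4-9 | J3 9-13 | J4 13-18 | J2 18-19 | J4 19-29 |
Completion: J1=2  J2=19  J3=13  J4=29
Turnaround (C−A): J1=2  J2=15  J3=6  J4=21

4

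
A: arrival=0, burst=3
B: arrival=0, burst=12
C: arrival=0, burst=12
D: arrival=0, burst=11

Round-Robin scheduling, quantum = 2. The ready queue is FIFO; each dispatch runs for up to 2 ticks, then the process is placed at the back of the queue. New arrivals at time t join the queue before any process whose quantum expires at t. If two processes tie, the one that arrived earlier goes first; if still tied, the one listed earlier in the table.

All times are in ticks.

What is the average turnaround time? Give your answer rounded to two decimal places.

29.75

Timeline: | A 0-2 | B 2-4 | C 4-6 | D 6-8 | A 8-9 | B 9-11 | C 11-13 | D 13-15 | B 15-17 | C 17-19 | D 19-21 | B 21-23 | C 23-25 | D 25-27 | B 27-29 | C 29-31 | D 31-33 | B 33-35 | C 35-37 | D 37-38 |
Completion: A=9  B=35  C=37  D=38
Turnaround times: A=9, B=35, C=37, D=38
Average turnaround = (9+35+37+38) / 4 = 119/4 = 29.75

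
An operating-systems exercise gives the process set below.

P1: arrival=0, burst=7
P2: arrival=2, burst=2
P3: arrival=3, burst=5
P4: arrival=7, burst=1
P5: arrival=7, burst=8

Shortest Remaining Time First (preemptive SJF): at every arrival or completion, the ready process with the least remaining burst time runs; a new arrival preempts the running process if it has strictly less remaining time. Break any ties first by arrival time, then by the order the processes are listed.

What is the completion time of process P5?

Gantt: | P1 0-2 | P2 2-4 | P1 4-7 | P4 7-8 | P1 8-10 | P3 10-15 | P5 15-23 |
Completion: P1=10  P2=4  P3=15  P4=8  P5=23
Turnaround (C−A): P1=10  P2=2  P3=12  P4=1  P5=16

23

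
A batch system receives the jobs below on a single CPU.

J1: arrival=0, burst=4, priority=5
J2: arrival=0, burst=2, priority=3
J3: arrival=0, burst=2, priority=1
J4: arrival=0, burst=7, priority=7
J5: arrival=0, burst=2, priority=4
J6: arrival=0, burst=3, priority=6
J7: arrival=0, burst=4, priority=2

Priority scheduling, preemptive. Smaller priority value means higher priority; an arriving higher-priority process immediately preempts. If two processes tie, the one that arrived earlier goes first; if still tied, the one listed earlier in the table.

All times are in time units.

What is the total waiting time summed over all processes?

Schedule: | J3 0-2 | J7 2-6 | J2 6-8 | J5 8-10 | J1 10-14 | J6 14-17 | J4 17-24 |
Completion: J1=14  J2=8  J3=2  J4=24  J5=10  J6=17  J7=6
Turnaround (C−A): J1=14  J2=8  J3=2  J4=24  J5=10  J6=17  J7=6
Waiting = turnaround − burst: J1=10, J2=6, J3=0, J4=17, J5=8, J6=14, J7=2
Total waiting = 10 + 6 + 0 + 17 + 8 + 14 + 2 = 57

57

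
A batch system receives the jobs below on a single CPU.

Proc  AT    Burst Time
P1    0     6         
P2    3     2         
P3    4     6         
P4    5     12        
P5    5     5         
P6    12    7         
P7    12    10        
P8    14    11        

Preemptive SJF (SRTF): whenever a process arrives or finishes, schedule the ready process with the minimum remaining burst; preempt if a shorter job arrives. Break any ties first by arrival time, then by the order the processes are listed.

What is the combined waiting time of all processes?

Schedule: | P1 0-3 | P2 3-5 | P1 5-8 | P5 8-13 | P3 13-19 | P6 19-26 | P7 26-36 | P8 36-47 | P4 47-59 |
Completion: P1=8  P2=5  P3=19  P4=59  P5=13  P6=26  P7=36  P8=47
Turnaround (C−A): P1=8  P2=2  P3=15  P4=54  P5=8  P6=14  P7=24  P8=33
Waiting = turnaround − burst: P1=2, P2=0, P3=9, P4=42, P5=3, P6=7, P7=14, P8=22
Total waiting = 2 + 0 + 9 + 42 + 3 + 7 + 14 + 22 = 99

99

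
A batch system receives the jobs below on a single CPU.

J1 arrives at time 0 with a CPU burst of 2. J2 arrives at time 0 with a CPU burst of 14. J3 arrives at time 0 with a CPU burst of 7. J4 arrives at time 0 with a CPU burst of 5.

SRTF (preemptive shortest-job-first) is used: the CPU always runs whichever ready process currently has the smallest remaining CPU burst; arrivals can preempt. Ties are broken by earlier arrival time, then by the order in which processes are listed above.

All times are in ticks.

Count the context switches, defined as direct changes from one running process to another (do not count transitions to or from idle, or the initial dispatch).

Schedule: | J1 0-2 | J4 2-7 | J3 7-14 | J2 14-28 |
Completion: J1=2  J2=28  J3=14  J4=7

3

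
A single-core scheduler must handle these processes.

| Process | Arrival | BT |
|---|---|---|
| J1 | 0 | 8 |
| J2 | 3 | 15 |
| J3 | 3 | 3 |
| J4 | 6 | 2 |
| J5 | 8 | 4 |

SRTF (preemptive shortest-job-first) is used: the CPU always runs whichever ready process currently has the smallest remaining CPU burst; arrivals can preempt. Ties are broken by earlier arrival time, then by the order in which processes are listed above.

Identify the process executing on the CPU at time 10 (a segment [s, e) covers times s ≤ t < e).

J5

Timeline: | J1 0-3 | J3 3-6 | J4 6-8 | J5 8-12 | J1 12-17 | J2 17-32 |
Completion: J1=17  J2=32  J3=6  J4=8  J5=12
Turnaround (C−A): J1=17  J2=29  J3=3  J4=2  J5=4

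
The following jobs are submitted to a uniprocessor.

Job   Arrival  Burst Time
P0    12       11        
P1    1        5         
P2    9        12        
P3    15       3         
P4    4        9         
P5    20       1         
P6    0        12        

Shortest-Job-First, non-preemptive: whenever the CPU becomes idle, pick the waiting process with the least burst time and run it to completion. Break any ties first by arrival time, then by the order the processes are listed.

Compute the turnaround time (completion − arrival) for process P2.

Timeline: | P6 0-12 | P1 12-17 | P3 17-20 | P5 20-21 | P4 21-30 | P0 30-41 | P2 41-53 |
Completion: P0=41  P1=17  P2=53  P3=20  P4=30  P5=21  P6=12
Turnaround (C−A): P0=29  P1=16  P2=44  P3=5  P4=26  P5=1  P6=12
Turnaround(P2) = completion − arrival = 53 − 9 = 44

44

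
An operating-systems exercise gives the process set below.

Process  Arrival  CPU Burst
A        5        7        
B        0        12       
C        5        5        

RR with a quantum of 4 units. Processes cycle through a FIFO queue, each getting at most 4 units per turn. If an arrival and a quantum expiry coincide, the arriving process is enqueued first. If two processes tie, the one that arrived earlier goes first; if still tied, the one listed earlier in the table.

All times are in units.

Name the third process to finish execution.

C

Gantt: | B 0-8 | A 8-12 | C 12-16 | B 16-20 | A 20-23 | C 23-24 |
Completion: A=23  B=20  C=24
Finish order: B → A → C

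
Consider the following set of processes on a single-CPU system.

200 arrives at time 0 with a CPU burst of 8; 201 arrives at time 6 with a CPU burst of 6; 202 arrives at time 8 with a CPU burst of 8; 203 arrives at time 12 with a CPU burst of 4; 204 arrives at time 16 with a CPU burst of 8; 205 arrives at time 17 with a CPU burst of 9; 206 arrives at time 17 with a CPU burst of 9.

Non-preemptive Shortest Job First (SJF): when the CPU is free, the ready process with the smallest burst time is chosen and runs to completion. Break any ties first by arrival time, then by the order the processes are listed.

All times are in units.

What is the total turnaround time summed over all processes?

Schedule: | 200 0-8 | 201 8-14 | 203 14-18 | 202 18-26 | 204 26-34 | 205 34-43 | 206 43-52 |
Completion: 200=8  201=14  202=26  203=18  204=34  205=43  206=52
Turnaround = completion − arrival: 200=8, 201=8, 202=18, 203=6, 204=18, 205=26, 206=35
Total turnaround = 8 + 8 + 18 + 6 + 18 + 26 + 35 = 119

119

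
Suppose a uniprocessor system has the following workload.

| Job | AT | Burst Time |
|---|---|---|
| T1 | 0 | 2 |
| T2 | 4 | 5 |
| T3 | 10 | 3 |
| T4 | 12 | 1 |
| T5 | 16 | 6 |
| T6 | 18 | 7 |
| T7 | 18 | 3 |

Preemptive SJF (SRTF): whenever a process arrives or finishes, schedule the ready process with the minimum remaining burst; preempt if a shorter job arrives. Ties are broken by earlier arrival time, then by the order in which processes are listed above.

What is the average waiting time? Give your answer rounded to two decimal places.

Schedule: | T1 0-2 | idle 2-4 | T2 4-9 | idle 9-10 | T3 10-13 | T4 13-14 | idle 14-16 | T5 16-18 | T7 18-21 | T5 21-25 | T6 25-32 |
Completion: T1=2  T2=9  T3=13  T4=14  T5=25  T6=32  T7=21
Turnaround (C−A): T1=2  T2=5  T3=3  T4=2  T5=9  T6=14  T7=3
Waiting times: T1=0, T2=0, T3=0, T4=1, T5=3, T6=7, T7=0
Average waiting = (0+0+0+1+3+7+0) / 7 = 11/7 = 1.57

1.57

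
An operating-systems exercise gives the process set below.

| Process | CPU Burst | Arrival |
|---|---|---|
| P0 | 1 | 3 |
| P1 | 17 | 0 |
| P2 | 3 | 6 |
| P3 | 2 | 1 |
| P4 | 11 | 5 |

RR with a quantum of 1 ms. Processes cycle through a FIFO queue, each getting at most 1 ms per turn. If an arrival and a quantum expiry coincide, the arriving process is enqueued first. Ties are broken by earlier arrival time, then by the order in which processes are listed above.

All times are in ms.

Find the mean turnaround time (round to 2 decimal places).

14.40

Timeline: | P1 0-1 | P3 1-2 | P1 2-3 | P3 3-4 | P0 4-5 | P1 5-6 | P4 6-7 | P2 7-8 | P1 8-9 | P4 9-10 | P2 10-11 | P1 11-12 | P4 12-13 | P2 13-14 | P1 14-15 | P4 15-16 | P1 16-17 | P4 17-18 | P1 18-19 | P4 19-20 | P1 20-21 | P4 21-22 | P1 22-23 | P4 23-24 | P1 24-25 | P4 25-26 | P1 26-27 | P4 27-28 | P1 28-29 | P4 29-30 | P1 30-34 |
Completion: P0=5  P1=34  P2=14  P3=4  P4=30
Turnaround times: P0=2, P1=34, P2=8, P3=3, P4=25
Average turnaround = (2+34+8+3+25) / 5 = 72/5 = 14.40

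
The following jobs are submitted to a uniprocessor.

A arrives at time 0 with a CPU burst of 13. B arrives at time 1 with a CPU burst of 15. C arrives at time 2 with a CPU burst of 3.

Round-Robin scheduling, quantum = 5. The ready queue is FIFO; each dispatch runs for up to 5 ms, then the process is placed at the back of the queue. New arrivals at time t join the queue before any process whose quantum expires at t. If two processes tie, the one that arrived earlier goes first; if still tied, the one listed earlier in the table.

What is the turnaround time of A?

26

Gantt: | A 0-5 | B 5-10 | C 10-13 | A 13-18 | B 18-23 | A 23-26 | B 26-31 |
Completion: A=26  B=31  C=13
Turnaround(A) = completion − arrival = 26 − 0 = 26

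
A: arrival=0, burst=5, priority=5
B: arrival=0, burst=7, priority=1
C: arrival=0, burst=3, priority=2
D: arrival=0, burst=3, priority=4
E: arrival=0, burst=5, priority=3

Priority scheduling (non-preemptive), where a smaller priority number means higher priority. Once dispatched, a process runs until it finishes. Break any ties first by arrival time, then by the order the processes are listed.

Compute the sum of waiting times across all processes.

50

Schedule: | B 0-7 | C 7-10 | E 10-15 | D 15-18 | A 18-23 |
Completion: A=23  B=7  C=10  D=18  E=15
Turnaround (C−A): A=23  B=7  C=10  D=18  E=15
Waiting = turnaround − burst: A=18, B=0, C=7, D=15, E=10
Total waiting = 18 + 0 + 7 + 15 + 10 = 50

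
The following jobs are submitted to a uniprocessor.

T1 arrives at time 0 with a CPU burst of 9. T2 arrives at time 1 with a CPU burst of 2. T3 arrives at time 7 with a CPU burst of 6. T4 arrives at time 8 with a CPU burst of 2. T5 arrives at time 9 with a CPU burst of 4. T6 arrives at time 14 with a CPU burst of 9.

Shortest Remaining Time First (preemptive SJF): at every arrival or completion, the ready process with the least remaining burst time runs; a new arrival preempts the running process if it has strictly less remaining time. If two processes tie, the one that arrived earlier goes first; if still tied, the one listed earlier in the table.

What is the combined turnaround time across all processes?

59

Timeline: | T1 0-1 | T2 1-3 | T1 3-8 | T4 8-10 | T1 10-13 | T5 13-17 | T3 17-23 | T6 23-32 |
Completion: T1=13  T2=3  T3=23  T4=10  T5=17  T6=32
Turnaround = completion − arrival: T1=13, T2=2, T3=16, T4=2, T5=8, T6=18
Total turnaround = 13 + 2 + 16 + 2 + 8 + 18 = 59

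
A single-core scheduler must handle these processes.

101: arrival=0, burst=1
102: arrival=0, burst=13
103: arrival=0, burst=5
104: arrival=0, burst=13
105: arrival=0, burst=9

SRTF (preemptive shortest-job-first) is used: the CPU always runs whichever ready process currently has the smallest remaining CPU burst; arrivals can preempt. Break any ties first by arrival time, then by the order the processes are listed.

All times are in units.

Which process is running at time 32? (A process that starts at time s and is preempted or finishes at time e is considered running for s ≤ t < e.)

104

Schedule: | 101 0-1 | 103 1-6 | 105 6-15 | 102 15-28 | 104 28-41 |
Completion: 101=1  102=28  103=6  104=41  105=15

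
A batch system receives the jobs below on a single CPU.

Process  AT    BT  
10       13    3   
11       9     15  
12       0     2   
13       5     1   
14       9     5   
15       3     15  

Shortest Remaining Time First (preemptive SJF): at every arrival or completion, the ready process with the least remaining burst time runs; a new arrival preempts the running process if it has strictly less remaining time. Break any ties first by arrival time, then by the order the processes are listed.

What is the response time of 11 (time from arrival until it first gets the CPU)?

18

Schedule: | 12 0-2 | idle 2-3 | 15 3-5 | 13 5-6 | 15 6-9 | 14 9-14 | 10 14-17 | 15 17-27 | 11 27-42 |
Completion: 10=17  11=42  12=2  13=6  14=14  15=27
Response(11) = first start − arrival = 27 − 9 = 18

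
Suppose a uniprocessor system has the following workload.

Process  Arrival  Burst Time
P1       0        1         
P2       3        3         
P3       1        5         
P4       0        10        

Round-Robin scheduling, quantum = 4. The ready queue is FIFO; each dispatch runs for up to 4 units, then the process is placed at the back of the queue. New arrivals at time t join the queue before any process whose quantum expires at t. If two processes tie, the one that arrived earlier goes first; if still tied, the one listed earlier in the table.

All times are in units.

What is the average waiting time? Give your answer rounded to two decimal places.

6.50

Gantt: | P1 0-1 | P4 1-5 | P3 5-9 | P2 9-12 | P4 12-16 | P3 16-17 | P4 17-19 |
Completion: P1=1  P2=12  P3=17  P4=19
Turnaround (C−A): P1=1  P2=9  P3=16  P4=19
Waiting times: P1=0, P2=6, P3=11, P4=9
Average waiting = (0+6+11+9) / 4 = 26/4 = 6.50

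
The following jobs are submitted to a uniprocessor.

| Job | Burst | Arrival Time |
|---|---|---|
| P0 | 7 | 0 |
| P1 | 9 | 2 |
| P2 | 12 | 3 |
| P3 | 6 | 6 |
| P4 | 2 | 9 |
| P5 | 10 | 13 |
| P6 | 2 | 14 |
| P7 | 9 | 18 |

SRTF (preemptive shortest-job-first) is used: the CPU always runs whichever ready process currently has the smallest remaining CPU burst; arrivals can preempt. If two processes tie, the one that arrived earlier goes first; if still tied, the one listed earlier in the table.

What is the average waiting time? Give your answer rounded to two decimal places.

11.38

Timeline: | P0 0-7 | P3 7-9 | P4 9-11 | P3 11-15 | P6 15-17 | P1 17-26 | P7 26-35 | P5 35-45 | P2 45-57 |
Completion: P0=7  P1=26  P2=57  P3=15  P4=11  P5=45  P6=17  P7=35
Waiting times: P0=0, P1=15, P2=42, P3=3, P4=0, P5=22, P6=1, P7=8
Average waiting = (0+15+42+3+0+22+1+8) / 8 = 91/8 = 11.38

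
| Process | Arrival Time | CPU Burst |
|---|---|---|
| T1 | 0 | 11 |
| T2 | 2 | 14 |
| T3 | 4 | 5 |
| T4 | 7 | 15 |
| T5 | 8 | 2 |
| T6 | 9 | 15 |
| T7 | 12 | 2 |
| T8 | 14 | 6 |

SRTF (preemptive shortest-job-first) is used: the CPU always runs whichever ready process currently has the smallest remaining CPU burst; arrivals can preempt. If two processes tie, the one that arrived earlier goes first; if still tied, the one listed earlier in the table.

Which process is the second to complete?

Schedule: | T1 0-4 | T3 4-9 | T5 9-11 | T1 11-12 | T7 12-14 | T1 14-20 | T8 20-26 | T2 26-40 | T4 40-55 | T6 55-70 |
Completion: T1=20  T2=40  T3=9  T4=55  T5=11  T6=70  T7=14  T8=26
Turnaround (C−A): T1=20  T2=38  T3=5  T4=48  T5=3  T6=61  T7=2  T8=12
Finish order: T3 → T5 → T7 → T1 → T8 → T2 → T4 → T6

T5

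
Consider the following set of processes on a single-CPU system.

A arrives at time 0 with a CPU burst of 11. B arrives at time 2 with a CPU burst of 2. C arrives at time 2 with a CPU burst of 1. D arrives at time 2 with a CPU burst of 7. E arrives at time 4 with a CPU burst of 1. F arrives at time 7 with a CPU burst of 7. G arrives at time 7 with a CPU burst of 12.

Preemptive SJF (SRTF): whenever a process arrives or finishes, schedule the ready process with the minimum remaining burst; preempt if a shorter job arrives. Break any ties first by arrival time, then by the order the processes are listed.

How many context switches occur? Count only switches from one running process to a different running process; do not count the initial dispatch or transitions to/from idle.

Gantt: | A 0-2 | C 2-3 | B 3-5 | E 5-6 | D 6-13 | F 13-20 | A 20-29 | G 29-41 |
Completion: A=29  B=5  C=3  D=13  E=6  F=20  G=41
Turnaround (C−A): A=29  B=3  C=1  D=11  E=2  F=13  G=34

7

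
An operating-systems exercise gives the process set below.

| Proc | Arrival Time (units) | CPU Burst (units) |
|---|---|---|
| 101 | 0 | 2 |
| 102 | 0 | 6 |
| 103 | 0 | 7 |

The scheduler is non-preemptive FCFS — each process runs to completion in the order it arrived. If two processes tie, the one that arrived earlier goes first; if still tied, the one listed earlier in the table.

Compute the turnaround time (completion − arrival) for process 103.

Gantt: | 101 0-2 | 102 2-8 | 103 8-15 |
Completion: 101=2  102=8  103=15
Turnaround (C−A): 101=2  102=8  103=15
Turnaround(103) = completion − arrival = 15 − 0 = 15

15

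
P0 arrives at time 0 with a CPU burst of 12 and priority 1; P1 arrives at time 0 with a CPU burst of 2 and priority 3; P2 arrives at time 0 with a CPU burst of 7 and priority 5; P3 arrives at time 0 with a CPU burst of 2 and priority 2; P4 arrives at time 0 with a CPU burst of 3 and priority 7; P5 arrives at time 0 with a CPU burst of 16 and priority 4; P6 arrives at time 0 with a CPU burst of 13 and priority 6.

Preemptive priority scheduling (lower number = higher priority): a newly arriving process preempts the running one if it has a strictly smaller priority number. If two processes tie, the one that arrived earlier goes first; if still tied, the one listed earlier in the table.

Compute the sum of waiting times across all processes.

165

Timeline: | P0 0-12 | P3 12-14 | P1 14-16 | P5 16-32 | P2 32-39 | P6 39-52 | P4 52-55 |
Completion: P0=12  P1=16  P2=39  P3=14  P4=55  P5=32  P6=52
Waiting = turnaround − burst: P0=0, P1=14, P2=32, P3=12, P4=52, P5=16, P6=39
Total waiting = 0 + 14 + 32 + 12 + 52 + 16 + 39 = 165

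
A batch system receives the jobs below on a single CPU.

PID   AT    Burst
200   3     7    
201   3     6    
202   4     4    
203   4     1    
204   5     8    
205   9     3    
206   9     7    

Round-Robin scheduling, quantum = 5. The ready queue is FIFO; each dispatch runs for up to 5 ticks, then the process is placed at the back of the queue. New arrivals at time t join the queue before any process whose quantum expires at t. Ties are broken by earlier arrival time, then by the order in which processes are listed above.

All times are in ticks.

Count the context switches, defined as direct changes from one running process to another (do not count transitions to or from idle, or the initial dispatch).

10

Timeline: | idle 0-3 | 200 3-8 | 201 8-13 | 202 13-17 | 203 17-18 | 204 18-23 | 200 23-25 | 205 25-28 | 206 28-33 | 201 33-34 | 204 34-37 | 206 37-39 |
Completion: 200=25  201=34  202=17  203=18  204=37  205=28  206=39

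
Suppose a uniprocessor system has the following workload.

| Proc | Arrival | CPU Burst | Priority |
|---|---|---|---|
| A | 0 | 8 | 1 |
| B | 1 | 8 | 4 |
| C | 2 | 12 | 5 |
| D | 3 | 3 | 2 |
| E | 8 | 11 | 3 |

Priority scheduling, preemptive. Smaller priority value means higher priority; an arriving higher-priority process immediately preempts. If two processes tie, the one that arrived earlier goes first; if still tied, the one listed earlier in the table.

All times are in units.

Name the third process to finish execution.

Schedule: | A 0-8 | D 8-11 | E 11-22 | B 22-30 | C 30-42 |
Completion: A=8  B=30  C=42  D=11  E=22
Finish order: A → D → E → B → C

E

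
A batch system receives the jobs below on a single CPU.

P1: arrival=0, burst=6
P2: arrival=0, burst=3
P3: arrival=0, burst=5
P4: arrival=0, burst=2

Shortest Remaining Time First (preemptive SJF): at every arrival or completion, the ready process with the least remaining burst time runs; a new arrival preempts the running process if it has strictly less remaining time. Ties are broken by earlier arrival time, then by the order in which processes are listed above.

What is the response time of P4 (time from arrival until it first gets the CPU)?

0

Schedule: | P4 0-2 | P2 2-5 | P3 5-10 | P1 10-16 |
Completion: P1=16  P2=5  P3=10  P4=2
Response(P4) = first start − arrival = 0 − 0 = 0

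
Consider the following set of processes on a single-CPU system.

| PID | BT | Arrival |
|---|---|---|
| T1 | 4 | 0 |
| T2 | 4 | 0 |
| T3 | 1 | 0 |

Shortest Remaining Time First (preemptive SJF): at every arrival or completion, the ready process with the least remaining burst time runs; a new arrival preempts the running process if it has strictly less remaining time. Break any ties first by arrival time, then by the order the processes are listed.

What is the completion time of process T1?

Timeline: | T3 0-1 | T1 1-5 | T2 5-9 |
Completion: T1=5  T2=9  T3=1

5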